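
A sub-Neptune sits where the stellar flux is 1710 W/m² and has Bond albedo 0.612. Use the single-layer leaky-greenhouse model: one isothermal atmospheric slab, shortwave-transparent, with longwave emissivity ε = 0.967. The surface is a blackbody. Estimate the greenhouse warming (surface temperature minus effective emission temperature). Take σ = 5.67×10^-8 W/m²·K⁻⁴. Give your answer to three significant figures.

Effective emission temperature (TOA balance): σT_e⁴ = S(1−α)/4 = 165.9 W/m² → T_e = 232.6 K.
For a single slab of emissivity ε, T_s⁴ = 2T_e⁴/(2−ε); thus T_s = 232.6·(1.936)^(1/4) = 274.3 K.
T_s − T_e = 274.3 − 232.6 = 41.77 K.

41.8 kelvin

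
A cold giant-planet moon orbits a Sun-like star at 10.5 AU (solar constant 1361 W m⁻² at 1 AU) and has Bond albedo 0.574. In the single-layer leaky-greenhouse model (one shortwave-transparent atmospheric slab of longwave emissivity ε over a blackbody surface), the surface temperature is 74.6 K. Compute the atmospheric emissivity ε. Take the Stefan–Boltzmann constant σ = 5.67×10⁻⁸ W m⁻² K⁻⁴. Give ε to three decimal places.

0.503

By the inverse-square law, S = 1361/10.5² = 12.34 W m⁻².
Effective temperature: T_e = [S(1−α)/(4σ)]^(1/4) = 69.39 K.
T_s⁴ = T_e⁴·2/(2−ε) → ε = 2 − 2(T_e/T_s)⁴ = 2 − 2·(69.39/74.6)⁴ = 0.5027.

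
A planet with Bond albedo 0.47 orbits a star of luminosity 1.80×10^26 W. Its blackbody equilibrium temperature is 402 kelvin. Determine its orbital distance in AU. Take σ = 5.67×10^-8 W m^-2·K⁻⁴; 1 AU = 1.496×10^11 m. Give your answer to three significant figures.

The flux needed for this T is 4σT⁴/(1−0.47) = 11180 W m^-2.
Then d = [L/(4πS)]^(1/2) = 3.580×10^10 m, i.e. 0.2393 AU.

0.239 AU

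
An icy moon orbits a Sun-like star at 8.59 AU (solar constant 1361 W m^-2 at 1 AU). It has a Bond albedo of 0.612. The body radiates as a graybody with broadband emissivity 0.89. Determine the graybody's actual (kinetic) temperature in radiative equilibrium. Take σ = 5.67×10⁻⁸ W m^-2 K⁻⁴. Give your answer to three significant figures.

77.2 K

Irradiance scales as 1/d², so S = 1361 W m^-2 × (1/8.59)² = 18.44 W m^-2.
Absorbed flux (global mean): S(1−α)/4 = 18.44·0.388/4 = 1.789 W m^-2.
Equating to εσT⁴ with ε = 0.89: T = (1.789/0.89σ)^(1/4) = 77.16 K.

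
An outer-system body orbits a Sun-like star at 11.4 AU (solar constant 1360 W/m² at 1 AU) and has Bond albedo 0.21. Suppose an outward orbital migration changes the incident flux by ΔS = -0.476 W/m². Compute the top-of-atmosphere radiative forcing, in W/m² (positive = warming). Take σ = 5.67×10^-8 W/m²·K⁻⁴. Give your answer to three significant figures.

-0.0940 W/m²

Flux at the orbit: S = 1360/(11.4)² = 10.46 W/m².
Only a fraction (1−α) is absorbed and it's spread over 4πR², so ΔF = (1−α)ΔS/4 = -0.09401 W/m².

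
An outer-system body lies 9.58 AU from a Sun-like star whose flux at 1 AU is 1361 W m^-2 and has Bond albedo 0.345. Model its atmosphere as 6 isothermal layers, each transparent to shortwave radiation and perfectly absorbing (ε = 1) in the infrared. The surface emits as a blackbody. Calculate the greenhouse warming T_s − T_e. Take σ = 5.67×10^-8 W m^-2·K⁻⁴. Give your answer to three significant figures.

50.7 kelvin

Irradiance scales as 1/d², so S = 1361 W m^-2 × (1/9.58)² = 14.83 W m^-2.
OLR = S(1−α)/4 = 2.428 W m^-2; the top layer radiates at T_e = 80.90 K.
T_s = (N+1)^(1/4)·T_e = 131.6 K.
Warming: T_s − T_e = 50.69 K.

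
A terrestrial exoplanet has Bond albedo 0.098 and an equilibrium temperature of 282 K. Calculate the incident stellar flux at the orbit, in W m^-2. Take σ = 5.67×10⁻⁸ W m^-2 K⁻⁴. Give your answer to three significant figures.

Invert the energy balance for S: S = 4σT⁴/(1−α).
σT⁴ = 5.67×10⁻⁸·(282)⁴ = 358.6 W m^-2.
So S = 4×358.6/(1−0.098) = 1590 W m^-2.

1590 W m^-2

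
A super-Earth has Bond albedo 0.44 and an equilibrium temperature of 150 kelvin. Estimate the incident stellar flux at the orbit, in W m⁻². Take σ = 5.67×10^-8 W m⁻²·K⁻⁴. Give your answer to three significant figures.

Invert the energy balance for S: S = 4σT⁴/(1−α).
σT⁴ = 5.67×10⁻⁸·(150)⁴ = 28.70 W m⁻².
S = 4·28.70/0.56 = 205.0 W m⁻².

205 W m⁻²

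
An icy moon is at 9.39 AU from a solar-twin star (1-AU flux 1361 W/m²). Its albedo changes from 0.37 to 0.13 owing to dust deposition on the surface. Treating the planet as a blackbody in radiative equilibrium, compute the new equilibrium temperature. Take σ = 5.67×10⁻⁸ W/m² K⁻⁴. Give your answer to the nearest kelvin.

88 kelvin

Irradiance scales as 1/d², so S = 1361 W/m² × (1/9.39)² = 15.44 W/m².
With the new albedo, S(1−α₂)/4 = 3.357 W/m², so T₂ = 87.72 K.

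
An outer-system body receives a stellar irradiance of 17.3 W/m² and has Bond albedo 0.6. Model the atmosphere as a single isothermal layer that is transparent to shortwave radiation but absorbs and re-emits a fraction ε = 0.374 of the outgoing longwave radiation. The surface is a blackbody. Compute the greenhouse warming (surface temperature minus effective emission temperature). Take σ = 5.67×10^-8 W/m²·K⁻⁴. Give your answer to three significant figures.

3.95 kelvin

The planet radiates to space at T_e = [S(1−α)/(4σ)]^(1/4) = 74.32 K.
For a single slab of emissivity ε, T_s⁴ = 2T_e⁴/(2−ε); thus T_s = 74.32·(1.23)^(1/4) = 78.27 K.
T_s − T_e = 78.27 − 74.32 = 3.948 K.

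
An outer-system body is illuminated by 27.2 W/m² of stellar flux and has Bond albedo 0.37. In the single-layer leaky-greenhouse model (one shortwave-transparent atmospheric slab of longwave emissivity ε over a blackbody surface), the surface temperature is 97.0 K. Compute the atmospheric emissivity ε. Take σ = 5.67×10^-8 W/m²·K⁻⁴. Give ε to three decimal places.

0.293

First, T_e = [27.20·(1−0.37)/(4σ)]^(1/4) = 93.23 K.
T_s⁴ = T_e⁴·2/(2−ε) → ε = 2 − 2(T_e/T_s)⁴ = 2 − 2·(93.23/97.0)⁴ = 0.2931.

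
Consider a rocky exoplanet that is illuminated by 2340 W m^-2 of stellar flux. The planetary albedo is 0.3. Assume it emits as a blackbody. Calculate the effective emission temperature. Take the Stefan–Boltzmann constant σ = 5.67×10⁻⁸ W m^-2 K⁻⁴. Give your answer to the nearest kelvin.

292 K

Absorbed flux (global mean): S(1−α)/4 = 2340·0.7/4 = 409.5 W m^-2.
Set σT⁴ = 409.5 → T = (409.5/σ)^(1/4) = 291.5 K.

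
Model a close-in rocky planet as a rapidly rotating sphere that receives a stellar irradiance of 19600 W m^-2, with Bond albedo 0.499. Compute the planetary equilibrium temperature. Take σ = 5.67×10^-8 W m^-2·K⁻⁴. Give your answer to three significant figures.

456 kelvin

Absorbed flux (global mean): S(1−α)/4 = 19600·0.501/4 = 2455 W m^-2.
Balancing against σT⁴: T = (2455/5.67×10⁻⁸)^(1/4) = 456.2 K.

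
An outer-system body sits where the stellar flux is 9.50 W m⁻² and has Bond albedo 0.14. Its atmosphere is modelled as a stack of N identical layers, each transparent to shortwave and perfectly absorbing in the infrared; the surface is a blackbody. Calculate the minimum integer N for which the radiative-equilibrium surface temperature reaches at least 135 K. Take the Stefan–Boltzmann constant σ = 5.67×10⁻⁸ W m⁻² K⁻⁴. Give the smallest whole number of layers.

Top-of-atmosphere balance: σT_e⁴ = S(1−α)/4 = 2.042 W m⁻² → T_e = 77.47 K.
T_s = (N+1)^(1/4)·T_e ≥ 135 K requires N+1 ≥ (T_s/T_e)⁴ = (135/77.47)⁴ = 9.221.
The minimum whole number is N = 9.

9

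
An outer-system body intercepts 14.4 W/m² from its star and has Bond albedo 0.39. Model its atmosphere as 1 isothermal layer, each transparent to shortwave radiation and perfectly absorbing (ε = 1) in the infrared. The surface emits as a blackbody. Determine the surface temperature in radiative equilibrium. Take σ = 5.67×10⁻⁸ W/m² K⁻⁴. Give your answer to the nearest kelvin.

OLR = S(1−α)/4 = 2.196 W/m²; the top layer radiates at T_e = 78.89 K.
For an N-layer opaque stack, T_s⁴ = (N+1)T_e⁴, hence T_s = (2)^(1/4)×78.89 K = 93.81 K.

94 K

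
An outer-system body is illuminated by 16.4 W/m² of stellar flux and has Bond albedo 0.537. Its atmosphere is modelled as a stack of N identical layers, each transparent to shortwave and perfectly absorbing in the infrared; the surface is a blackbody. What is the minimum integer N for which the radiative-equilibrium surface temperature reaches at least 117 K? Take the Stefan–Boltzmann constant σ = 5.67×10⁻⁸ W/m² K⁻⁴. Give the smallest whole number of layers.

OLR = S(1−α)/4 = 1.898 W/m²; the top layer radiates at T_e = 76.07 K.
T_s = (N+1)^(1/4)·T_e ≥ 117 K requires N+1 ≥ (T_s/T_e)⁴ = (117/76.07)⁴ = 5.597.
So N ≥ 4.597; the smallest integer is N = 5.

5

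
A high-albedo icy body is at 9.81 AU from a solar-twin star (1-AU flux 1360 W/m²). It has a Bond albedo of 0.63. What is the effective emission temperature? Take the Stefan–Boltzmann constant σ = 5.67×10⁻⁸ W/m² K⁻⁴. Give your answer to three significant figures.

69.3 K

By the inverse-square law, S = 1360/9.81² = 14.13 W/m².
Averaging over the sphere, the absorbed flux is S(1−α)/4 = 1.307 W/m².
Set σT⁴ = 1.307 → T = (1.307/σ)^(1/4) = 69.29 K.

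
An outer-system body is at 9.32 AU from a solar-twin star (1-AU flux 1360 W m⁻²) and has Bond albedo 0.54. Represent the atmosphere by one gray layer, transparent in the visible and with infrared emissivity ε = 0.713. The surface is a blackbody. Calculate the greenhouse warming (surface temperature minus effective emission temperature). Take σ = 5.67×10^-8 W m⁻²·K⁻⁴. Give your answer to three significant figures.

8.75 K

Irradiance scales as 1/d², so S = 1360 W m⁻² × (1/9.32)² = 15.66 W m⁻².
Effective emission temperature (TOA balance): σT_e⁴ = S(1−α)/4 = 1.801 W m⁻² → T_e = 75.07 K.
The surface balance (absorbed SW + ε·downward IR = σT_s⁴) with T_a⁴ = T_s⁴/2 reduces to T_s = T_e·[2/(2−ε)]^¼ = 83.81 K.
The atmosphere warms the surface by 8.746 K.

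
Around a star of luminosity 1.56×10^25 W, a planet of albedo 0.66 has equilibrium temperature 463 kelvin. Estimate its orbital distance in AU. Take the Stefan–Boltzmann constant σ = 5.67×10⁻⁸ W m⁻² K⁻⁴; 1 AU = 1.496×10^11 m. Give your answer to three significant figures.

0.0425 AU

Energy balance gives S = 4σT⁴/(1−α) = 30650 W m⁻².
Then d = [L/(4πS)]^(1/2) = 6.364×10^9 m, i.e. 0.04254 AU.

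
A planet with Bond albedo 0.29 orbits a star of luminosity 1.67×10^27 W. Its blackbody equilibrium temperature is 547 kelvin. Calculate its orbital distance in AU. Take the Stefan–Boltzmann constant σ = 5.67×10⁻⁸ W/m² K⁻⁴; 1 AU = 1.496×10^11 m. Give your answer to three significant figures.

0.456 AU

Required flux: S = 4σT⁴/(1−α) = 28600 W/m².
From L = 4πd²S, d = √(1.67×10^27/(4π·28600)) = 6.817×10^10 m = 0.4557 AU.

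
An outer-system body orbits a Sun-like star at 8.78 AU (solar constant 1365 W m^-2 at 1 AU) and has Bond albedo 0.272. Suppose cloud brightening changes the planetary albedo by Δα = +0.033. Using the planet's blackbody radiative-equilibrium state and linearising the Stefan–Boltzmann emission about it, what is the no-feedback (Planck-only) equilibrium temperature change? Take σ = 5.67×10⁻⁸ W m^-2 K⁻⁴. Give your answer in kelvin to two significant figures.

Flux at the orbit: S = 1365/(8.78)² = 17.71 W m^-2.
Reference equilibrium: T_e = [S(1−α)/(4σ)]^(1/4) = 86.83 K.
ΔF = −(S/4)Δα = −(17.71/4)×(+0.033) = -0.1461 W m^-2.
Planck response: λ_P = 4σT_e³ = 4·5.67×10⁻⁸·(86.83)³ = 0.1485 W m^-2/K.
ΔT₀ = ΔF/λ_P = -0.1461/0.1485 = -0.984 K.

-0.98 kelvin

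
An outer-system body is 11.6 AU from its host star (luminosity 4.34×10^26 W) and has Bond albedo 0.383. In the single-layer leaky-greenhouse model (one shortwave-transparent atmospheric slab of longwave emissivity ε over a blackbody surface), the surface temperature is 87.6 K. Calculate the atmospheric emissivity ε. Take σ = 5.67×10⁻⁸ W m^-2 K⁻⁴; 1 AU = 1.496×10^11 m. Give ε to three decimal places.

d = 11.6 × 1.496×10^11 m = 1.735×10^12 m.
S = L/(4πd²) = 11.47 W m^-2.
TOA balance gives T_e = 74.74 K.
Inverting T_s⁴ = 2T_e⁴/(2−ε): (T_e/T_s)⁴ = 0.5298, so ε = 2(1 − 0.5298) = 0.9404.

0.940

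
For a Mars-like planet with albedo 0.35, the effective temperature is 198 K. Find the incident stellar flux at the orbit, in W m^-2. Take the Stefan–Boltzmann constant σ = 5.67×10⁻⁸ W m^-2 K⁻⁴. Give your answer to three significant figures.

From S(1−α)/4 = σT⁴: S = 4σT⁴/(1−α).
The emitted flux is σT⁴ = 87.15 W m^-2.
S = 4·87.15/0.65 = 536.3 W m^-2.

536 W m^-2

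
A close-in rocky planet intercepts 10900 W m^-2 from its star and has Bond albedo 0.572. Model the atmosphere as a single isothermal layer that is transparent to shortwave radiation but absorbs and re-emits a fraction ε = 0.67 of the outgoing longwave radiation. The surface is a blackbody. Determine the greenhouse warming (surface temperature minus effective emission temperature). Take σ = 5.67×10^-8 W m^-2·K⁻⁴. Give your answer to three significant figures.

Effective emission temperature (TOA balance): σT_e⁴ = S(1−α)/4 = 1166 W m^-2 → T_e = 378.7 K.
Surface balance with a leaky layer gives σT_s⁴ = σT_e⁴·2/(2−ε), so T_s = T_e·[2/(2−0.67)]^(1/4) = 419.4 K.
Greenhouse warming: T_s − T_e = 40.66 K.

40.7 kelvin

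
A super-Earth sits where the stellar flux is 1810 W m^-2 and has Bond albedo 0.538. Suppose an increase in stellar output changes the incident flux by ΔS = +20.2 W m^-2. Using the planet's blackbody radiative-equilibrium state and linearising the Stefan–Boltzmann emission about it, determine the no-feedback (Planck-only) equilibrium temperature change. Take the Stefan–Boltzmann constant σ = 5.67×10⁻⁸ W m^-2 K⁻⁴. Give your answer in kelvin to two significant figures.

The baseline emission temperature is T_e = 246.4 K.
Only a fraction (1−α) is absorbed and it's spread over 4πR², so ΔF = (1−α)ΔS/4 = 2.333 W m^-2.
The Planck feedback parameter is 4σT_e³ = 3.394 W m^-2/K.
Hence the no-feedback warming is ΔF/(4σT_e³) = 0.688 K.

0.69 kelvin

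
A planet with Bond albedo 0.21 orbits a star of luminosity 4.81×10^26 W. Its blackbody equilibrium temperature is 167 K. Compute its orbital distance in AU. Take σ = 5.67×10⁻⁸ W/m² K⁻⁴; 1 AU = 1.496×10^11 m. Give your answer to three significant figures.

2.77 AU

Required flux: S = 4σT⁴/(1−α) = 223.3 W/m².
S = L/(4πd²) → d = √(L/4πS) = √(4.81×10^26/(4π·223.3)) = 4.140×10^11 m = 2.768 AU.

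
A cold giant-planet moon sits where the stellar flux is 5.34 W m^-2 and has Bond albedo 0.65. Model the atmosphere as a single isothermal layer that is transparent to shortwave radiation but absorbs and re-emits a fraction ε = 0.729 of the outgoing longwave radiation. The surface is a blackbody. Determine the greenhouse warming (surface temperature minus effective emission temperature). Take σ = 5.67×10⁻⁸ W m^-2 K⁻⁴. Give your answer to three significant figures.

6.43 K

The planet radiates to space at T_e = [S(1−α)/(4σ)]^(1/4) = 53.58 K.
Surface balance with a leaky layer gives σT_s⁴ = σT_e⁴·2/(2−ε), so T_s = T_e·[2/(2−0.729)]^(1/4) = 60.01 K.
T_s − T_e = 60.01 − 53.58 = 6.430 K.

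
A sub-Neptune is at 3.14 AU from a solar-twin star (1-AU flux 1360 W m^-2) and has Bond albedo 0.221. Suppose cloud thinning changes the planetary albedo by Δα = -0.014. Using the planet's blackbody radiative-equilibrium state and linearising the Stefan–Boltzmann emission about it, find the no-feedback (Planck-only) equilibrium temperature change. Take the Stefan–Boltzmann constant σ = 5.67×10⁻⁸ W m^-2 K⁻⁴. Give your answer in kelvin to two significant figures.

0.66 K

Flux at the orbit: S = 1360/(3.14)² = 137.9 W m^-2.
Unperturbed T_e = [137.9·(1−0.221)/(4σ)]^¼ = 147.5 K.
TOA radiative forcing: ΔF = −S·Δα/4 = −137.9·(-0.014)/4 = 0.4828 W m^-2.
The Planck feedback parameter is 4σT_e³ = 0.7283 W m^-2/K.
So ΔT₀ = 0.4828/0.7283 = 0.663 K.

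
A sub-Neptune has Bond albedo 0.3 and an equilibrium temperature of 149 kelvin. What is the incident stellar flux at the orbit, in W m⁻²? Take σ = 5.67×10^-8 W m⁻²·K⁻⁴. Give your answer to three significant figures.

160 W m⁻²

Invert the energy balance for S: S = 4σT⁴/(1−α).
σT⁴ = 5.67×10⁻⁸·(149)⁴ = 27.95 W m⁻².
So S = 4×27.95/(1−0.3) = 159.7 W m⁻².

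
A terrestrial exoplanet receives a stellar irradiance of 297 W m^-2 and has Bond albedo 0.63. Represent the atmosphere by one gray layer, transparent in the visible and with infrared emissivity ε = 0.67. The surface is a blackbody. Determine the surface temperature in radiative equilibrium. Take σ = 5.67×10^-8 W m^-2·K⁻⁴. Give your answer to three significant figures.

Effective emission temperature (TOA balance): σT_e⁴ = S(1−α)/4 = 27.47 W m^-2 → T_e = 148.4 K.
The surface balance (absorbed SW + ε·downward IR = σT_s⁴) with T_a⁴ = T_s⁴/2 reduces to T_s = T_e·[2/(2−ε)]^¼ = 164.3 K.

164 K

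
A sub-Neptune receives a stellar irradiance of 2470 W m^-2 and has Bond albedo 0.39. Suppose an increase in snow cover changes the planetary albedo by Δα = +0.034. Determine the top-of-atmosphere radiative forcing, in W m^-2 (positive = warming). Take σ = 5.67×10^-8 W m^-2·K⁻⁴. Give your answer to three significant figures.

The change in absorbed flux is Δ[S(1−α)/4] = −SΔα/4 = -21.00 W m^-2.

-21.0 W m^-2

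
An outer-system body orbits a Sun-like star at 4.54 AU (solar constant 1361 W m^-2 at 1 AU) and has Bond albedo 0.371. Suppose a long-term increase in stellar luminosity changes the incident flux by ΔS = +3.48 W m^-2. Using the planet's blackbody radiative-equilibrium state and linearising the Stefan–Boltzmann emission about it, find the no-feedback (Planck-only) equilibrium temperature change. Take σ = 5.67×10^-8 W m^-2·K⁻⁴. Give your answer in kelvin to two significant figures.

Irradiance scales as 1/d², so S = 1361 W m^-2 × (1/4.54)² = 66.03 W m^-2.
Reference equilibrium: T_e = [S(1−α)/(4σ)]^(1/4) = 116.3 K.
TOA radiative forcing: ΔF = (1−α)ΔS/4 = 0.629·(+3.48)/4 = 0.5472 W m^-2.
The Planck feedback parameter is 4σT_e³ = 0.3570 W m^-2/K.
Hence the no-feedback warming is ΔF/(4σT_e³) = 1.53 K.

1.5 K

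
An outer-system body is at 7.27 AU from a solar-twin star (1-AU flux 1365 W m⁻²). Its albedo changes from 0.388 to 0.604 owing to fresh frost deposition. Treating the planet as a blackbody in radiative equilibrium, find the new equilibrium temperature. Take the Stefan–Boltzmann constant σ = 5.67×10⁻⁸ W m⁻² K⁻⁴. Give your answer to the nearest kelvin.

By the inverse-square law, S = 1365/7.27² = 25.83 W m⁻².
With the new albedo, S(1−α₂)/4 = 2.557 W m⁻², so T₂ = 81.95 K.

82 K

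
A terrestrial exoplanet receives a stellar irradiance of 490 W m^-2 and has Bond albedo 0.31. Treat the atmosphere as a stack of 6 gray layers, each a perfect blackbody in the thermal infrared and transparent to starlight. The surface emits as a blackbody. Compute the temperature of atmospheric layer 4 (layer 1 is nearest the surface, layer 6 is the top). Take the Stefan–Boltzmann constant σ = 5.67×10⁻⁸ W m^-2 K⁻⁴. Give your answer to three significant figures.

OLR = S(1−α)/4 = 84.52 W m^-2; the top layer radiates at T_e = 196.5 K.
The net upward flux σT_e⁴ is constant between every pair of levels, so T_k⁴ = (N+1−k)T_e⁴.
T_4 = (3)^(1/4)·196.5 = 258.6 K.

259 kelvin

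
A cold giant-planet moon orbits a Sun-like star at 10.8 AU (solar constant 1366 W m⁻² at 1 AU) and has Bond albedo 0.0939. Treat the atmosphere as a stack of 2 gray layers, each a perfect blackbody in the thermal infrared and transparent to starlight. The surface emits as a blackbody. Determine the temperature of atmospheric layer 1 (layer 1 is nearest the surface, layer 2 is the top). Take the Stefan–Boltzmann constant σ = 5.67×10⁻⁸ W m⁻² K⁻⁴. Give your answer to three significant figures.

By the inverse-square law, S = 1366/10.8² = 11.71 W m⁻².
The effective emission temperature is T_e = [S(1−α)/(4σ)]^¼ = 82.71 K.
Each opaque layer satisfies 2T_j⁴ = T_{j−1}⁴ + T_{j+1}⁴, giving T_k⁴ = (N+1−k)T_e⁴.
With k = 1: T_1 = (2+1−1)^¼·82.71 K = 98.35 K.

98.4 K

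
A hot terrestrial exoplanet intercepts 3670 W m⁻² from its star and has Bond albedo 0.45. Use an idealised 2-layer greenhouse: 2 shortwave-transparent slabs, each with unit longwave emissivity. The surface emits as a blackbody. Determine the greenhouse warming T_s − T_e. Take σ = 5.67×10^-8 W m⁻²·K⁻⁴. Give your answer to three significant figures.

The effective emission temperature is T_e = [S(1−α)/(4σ)]^¼ = 307.1 K.
T_s = (N+1)^(1/4)·T_e = 404.2 K.
So the greenhouse effect raises the surface by 404.2 − 307.1 = 97.08 K.

97.1 kelvin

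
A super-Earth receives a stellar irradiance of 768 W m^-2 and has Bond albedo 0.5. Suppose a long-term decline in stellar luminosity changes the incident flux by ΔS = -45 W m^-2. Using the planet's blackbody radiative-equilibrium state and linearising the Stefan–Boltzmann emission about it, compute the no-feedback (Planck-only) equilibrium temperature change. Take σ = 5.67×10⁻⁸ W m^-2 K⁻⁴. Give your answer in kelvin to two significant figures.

Reference equilibrium: T_e = [S(1−α)/(4σ)]^(1/4) = 202.8 K.
ΔF = Δ[S(1−α)]/4 = (1−0.5)·-45/4 = -5.625 W m^-2.
Planck response: λ_P = 4σT_e³ = 4·5.67×10⁻⁸·(202.8)³ = 1.893 W m^-2/K.
ΔT₀ = ΔF/λ_P = -5.625/1.893 = -2.97 K.

-3.0 K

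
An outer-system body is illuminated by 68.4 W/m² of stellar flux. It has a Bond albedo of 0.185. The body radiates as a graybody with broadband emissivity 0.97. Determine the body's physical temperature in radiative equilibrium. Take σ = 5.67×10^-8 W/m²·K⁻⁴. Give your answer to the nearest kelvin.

126 K

Absorbed flux (global mean): S(1−α)/4 = 68.40·0.815/4 = 13.94 W/m².
Radiative balance εσT⁴ = 13.94 gives T = [13.94/(0.97·σ)]^(1/4) = 126.2 K.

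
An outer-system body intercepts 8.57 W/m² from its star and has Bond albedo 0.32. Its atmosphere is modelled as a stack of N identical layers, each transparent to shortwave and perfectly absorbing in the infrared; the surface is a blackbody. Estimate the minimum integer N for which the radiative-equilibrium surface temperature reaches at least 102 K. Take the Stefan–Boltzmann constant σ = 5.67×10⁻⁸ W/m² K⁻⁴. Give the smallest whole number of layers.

4

Top-of-atmosphere balance: σT_e⁴ = S(1−α)/4 = 1.457 W/m² → T_e = 71.20 K.
Need (N+1)T_e⁴ ≥ T_s⁴, i.e. N+1 ≥ (102/71.20)⁴ = 4.213.
Rounding up, N = 4.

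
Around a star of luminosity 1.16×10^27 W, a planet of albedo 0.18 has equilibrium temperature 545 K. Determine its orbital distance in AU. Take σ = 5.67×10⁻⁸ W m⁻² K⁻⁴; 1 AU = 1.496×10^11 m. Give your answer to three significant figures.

Required flux: S = 4σT⁴/(1−α) = 24400 W m⁻².
S = L/(4πd²) → d = √(L/4πS) = √(1.16×10^27/(4π·24400)) = 6.151×10^10 m = 0.4111 AU.

0.411 AU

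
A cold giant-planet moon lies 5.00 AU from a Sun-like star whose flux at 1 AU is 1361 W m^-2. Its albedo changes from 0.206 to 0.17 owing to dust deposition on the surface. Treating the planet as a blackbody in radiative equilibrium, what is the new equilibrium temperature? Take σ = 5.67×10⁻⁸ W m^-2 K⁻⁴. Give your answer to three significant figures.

Flux at the orbit: S = 1361/(5.00)² = 54.44 W m^-2.
With the new albedo, S(1−α₂)/4 = 11.30 W m^-2, so T₂ = 118.8 K.

119 K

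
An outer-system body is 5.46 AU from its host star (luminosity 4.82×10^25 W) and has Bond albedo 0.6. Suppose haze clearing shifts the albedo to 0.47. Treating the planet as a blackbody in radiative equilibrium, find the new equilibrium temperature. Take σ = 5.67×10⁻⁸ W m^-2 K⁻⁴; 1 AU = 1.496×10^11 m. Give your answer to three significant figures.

d = 5.46 × 1.496×10^11 m = 8.168×10^11 m.
Spreading L over a sphere of radius d: S = 4.82×10^25/(4π·8.17×10^11²) = 5.749 W m^-2.
With the new albedo, S(1−α₂)/4 = 0.7617 W m^-2, so T₂ = 60.54 K.

60.5 K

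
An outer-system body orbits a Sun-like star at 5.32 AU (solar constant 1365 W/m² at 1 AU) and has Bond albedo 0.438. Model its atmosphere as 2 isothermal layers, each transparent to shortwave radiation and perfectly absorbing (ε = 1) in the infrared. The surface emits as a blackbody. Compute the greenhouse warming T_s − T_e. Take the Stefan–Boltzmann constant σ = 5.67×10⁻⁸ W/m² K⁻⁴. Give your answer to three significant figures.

33.0 kelvin

Flux at the orbit: S = 1365/(5.32)² = 48.23 W/m².
OLR = S(1−α)/4 = 6.776 W/m²; the top layer radiates at T_e = 104.6 K.
Surface: T_s = (3)^¼·T_e = 137.6 K.
So the greenhouse effect raises the surface by 137.6 − 104.6 = 33.05 K.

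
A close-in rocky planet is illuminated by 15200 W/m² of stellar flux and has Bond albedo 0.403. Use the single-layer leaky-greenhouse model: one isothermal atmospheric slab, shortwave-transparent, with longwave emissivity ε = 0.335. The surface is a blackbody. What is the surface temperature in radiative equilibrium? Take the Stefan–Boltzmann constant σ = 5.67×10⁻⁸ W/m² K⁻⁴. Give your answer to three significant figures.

468 K

At the top of the atmosphere, σT_e⁴ = S(1−α)/4 = 2269 W/m², giving T_e = 447.2 K.
For a single slab of emissivity ε, T_s⁴ = 2T_e⁴/(2−ε); thus T_s = 447.2·(1.201)^(1/4) = 468.2 K.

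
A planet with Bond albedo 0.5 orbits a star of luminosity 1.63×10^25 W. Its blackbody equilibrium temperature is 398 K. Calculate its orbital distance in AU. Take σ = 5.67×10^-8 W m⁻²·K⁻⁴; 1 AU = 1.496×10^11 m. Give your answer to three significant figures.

Required flux: S = 4σT⁴/(1−α) = 11380 W m⁻².
From L = 4πd²S, d = √(1.63×10^25/(4π·11380)) = 1.068×10^10 m = 0.07136 AU.

0.0714 AU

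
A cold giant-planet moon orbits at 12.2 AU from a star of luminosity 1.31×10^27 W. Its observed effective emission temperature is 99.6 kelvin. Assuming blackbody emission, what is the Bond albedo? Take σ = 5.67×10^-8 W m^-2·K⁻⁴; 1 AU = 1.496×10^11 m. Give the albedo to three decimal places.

d = 12.2 × 1.496×10^11 m = 1.825×10^12 m.
Spreading L over a sphere of radius d: S = 1.31×10^27/(4π·1.83×10^12²) = 31.30 W m^-2.
Rearranging the radiative balance, α = 1 − 4σT⁴/S.
4σT⁴ = 4·5.67×10⁻⁸·(99.6)⁴ = 22.32 W m^-2.
1−α = 22.32/31.30 = 0.7132, so α = 0.2868.

0.287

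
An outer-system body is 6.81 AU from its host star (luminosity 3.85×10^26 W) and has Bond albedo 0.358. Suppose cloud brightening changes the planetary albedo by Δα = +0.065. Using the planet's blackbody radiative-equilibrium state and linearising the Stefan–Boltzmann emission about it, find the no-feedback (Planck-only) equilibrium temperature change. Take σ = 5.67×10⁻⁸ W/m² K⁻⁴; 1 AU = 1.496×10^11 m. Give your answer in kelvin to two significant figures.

-2.4 K

d = 6.81 × 1.496×10^11 m = 1.019×10^12 m.
Flux at the orbit: S = L/(4πd²) = 3.85×10^26/(4π·(1.02×10^12)²) = 29.52 W/m².
Unperturbed T_e = [29.52·(1−0.358)/(4σ)]^¼ = 95.61 K.
TOA radiative forcing: ΔF = −S·Δα/4 = −29.52·(+0.065)/4 = -0.4797 W/m².
The Planck feedback parameter is 4σT_e³ = 0.1982 W/m²/K.
So ΔT₀ = -0.4797/0.1982 = -2.42 K.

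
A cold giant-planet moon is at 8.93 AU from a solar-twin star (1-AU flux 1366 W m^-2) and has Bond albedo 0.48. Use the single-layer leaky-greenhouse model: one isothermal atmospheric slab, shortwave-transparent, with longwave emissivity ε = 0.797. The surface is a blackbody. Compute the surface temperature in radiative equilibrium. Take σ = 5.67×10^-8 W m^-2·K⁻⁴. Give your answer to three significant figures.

Flux at the orbit: S = 1366/(8.93)² = 17.13 W m^-2.
The planet radiates to space at T_e = [S(1−α)/(4σ)]^(1/4) = 79.16 K.
Surface balance with a leaky layer gives σT_s⁴ = σT_e⁴·2/(2−ε), so T_s = T_e·[2/(2−0.797)]^(1/4) = 89.89 K.

89.9 kelvin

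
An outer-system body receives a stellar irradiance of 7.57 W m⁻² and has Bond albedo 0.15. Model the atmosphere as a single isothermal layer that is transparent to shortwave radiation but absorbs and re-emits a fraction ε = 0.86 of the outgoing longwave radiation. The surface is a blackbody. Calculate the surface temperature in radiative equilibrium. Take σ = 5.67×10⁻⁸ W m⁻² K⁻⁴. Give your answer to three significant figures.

At the top of the atmosphere, σT_e⁴ = S(1−α)/4 = 1.609 W m⁻², giving T_e = 72.98 K.
The surface balance (absorbed SW + ε·downward IR = σT_s⁴) with T_a⁴ = T_s⁴/2 reduces to T_s = T_e·[2/(2−ε)]^¼ = 83.99 K.

84.0 K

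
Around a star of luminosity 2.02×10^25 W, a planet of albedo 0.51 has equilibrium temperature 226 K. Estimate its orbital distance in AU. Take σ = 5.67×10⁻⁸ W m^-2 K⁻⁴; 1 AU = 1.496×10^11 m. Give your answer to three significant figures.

0.244 AU

The flux needed for this T is 4σT⁴/(1−0.51) = 1207 W m^-2.
Then d = [L/(4πS)]^(1/2) = 3.649×10^10 m, i.e. 0.2439 AU.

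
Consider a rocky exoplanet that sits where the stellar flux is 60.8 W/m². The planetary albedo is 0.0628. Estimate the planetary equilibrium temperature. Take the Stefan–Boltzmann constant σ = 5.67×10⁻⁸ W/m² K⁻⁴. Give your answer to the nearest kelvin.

The planet absorbs (1−α)S over its disc πR² and re-emits over 4πR², so the mean absorbed flux is (1−0.0628)·60.80/4 = 14.25 W/m².
Set σT⁴ = 14.25 → T = (14.25/σ)^(1/4) = 125.9 K.

126 kelvin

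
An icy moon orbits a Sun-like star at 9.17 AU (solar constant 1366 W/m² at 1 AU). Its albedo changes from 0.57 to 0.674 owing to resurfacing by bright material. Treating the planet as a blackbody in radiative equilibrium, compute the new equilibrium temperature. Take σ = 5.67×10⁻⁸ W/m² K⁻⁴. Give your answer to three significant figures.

69.5 K

Irradiance scales as 1/d², so S = 1366 W/m² × (1/9.17)² = 16.24 W/m².
T₂ = [S(1−α₂)/(4σ)]^(1/4) = [16.24·0.326/(4σ)]^(1/4) = 69.51 K.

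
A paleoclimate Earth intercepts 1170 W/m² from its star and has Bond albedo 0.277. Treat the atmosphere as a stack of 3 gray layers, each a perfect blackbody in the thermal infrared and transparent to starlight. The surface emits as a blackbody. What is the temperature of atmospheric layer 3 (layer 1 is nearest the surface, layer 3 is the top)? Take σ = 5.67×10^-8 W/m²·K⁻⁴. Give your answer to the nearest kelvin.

247 kelvin

The effective emission temperature is T_e = [S(1−α)/(4σ)]^¼ = 247.1 K.
In the N-layer model, layer k (counted from the surface) has T_k = (N+1−k)^(1/4)·T_e.
T_3 = (1)^(1/4)·247.1 = 247.1 K.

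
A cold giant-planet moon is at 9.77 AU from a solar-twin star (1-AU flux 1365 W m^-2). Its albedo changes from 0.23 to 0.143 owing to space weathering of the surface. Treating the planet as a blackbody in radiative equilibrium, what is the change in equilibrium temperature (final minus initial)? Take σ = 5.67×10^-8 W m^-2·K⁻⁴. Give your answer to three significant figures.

2.26 K

Irradiance scales as 1/d², so S = 1365 W m^-2 × (1/9.77)² = 14.30 W m^-2.
Before: T₁ = [14.30·0.77/(4σ)]^(1/4) = 83.47 K.
With α = 0.143, T₂ = 85.74 K.
Change: 85.74 − 83.47 = 2.264 K.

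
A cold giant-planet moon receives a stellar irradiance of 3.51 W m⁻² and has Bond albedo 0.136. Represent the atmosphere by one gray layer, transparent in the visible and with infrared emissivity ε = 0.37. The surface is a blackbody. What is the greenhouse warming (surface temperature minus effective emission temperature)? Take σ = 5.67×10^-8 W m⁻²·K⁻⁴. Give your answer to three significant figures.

3.17 K

The planet radiates to space at T_e = [S(1−α)/(4σ)]^(1/4) = 60.47 K.
The surface balance (absorbed SW + ε·downward IR = σT_s⁴) with T_a⁴ = T_s⁴/2 reduces to T_s = T_e·[2/(2−ε)]^¼ = 63.64 K.
Greenhouse warming: T_s − T_e = 3.173 K.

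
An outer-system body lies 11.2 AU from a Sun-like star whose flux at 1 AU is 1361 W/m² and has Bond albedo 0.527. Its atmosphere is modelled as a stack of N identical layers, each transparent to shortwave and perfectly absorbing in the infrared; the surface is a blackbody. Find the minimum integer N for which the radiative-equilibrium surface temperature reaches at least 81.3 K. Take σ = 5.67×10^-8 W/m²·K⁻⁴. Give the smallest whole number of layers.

By the inverse-square law, S = 1361/11.2² = 10.85 W/m².
The effective emission temperature is T_e = [S(1−α)/(4σ)]^¼ = 68.97 K.
Since T_s⁴ = (N+1)T_e⁴, we need N ≥ (T_s/T_e)⁴ − 1 = 0.931.
The minimum whole number is N = 1.

1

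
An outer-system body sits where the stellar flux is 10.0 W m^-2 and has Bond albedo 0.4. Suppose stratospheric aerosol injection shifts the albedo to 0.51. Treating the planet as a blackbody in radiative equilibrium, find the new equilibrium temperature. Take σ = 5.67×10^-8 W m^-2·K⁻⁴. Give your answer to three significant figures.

68.2 K

With the new albedo, S(1−α₂)/4 = 1.225 W m^-2, so T₂ = 68.18 K.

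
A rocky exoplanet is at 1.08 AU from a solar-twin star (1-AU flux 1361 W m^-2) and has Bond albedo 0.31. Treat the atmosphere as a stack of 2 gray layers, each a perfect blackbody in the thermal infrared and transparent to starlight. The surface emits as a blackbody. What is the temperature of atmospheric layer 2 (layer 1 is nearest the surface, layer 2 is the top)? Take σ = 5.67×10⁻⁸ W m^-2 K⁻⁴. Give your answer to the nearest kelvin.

244 K

By the inverse-square law, S = 1361/1.08² = 1167 W m^-2.
Top-of-atmosphere balance: σT_e⁴ = S(1−α)/4 = 201.3 W m^-2 → T_e = 244.1 K.
In the N-layer model, layer k (counted from the surface) has T_k = (N+1−k)^(1/4)·T_e.
With k = 2: T_2 = (2+1−2)^¼·244.1 K = 244.1 K.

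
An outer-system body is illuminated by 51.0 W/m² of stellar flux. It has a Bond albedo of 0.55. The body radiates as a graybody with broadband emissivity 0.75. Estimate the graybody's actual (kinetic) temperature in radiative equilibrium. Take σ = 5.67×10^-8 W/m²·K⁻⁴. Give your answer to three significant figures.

The planet absorbs (1−α)S over its disc πR² and re-emits over 4πR², so the mean absorbed flux is (1−0.55)·51.00/4 = 5.737 W/m².
Equating to εσT⁴ with ε = 0.75: T = (5.737/0.75σ)^(1/4) = 107.8 K.

108 kelvin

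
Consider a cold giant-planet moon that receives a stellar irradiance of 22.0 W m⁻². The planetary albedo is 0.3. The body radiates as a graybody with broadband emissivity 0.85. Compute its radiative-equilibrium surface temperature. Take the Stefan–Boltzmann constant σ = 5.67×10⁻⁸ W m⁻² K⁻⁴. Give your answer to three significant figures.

Averaging over the sphere, the absorbed flux is S(1−α)/4 = 3.850 W m⁻².
Equating to εσT⁴ with ε = 0.85: T = (3.850/0.85σ)^(1/4) = 94.54 K.

94.5 K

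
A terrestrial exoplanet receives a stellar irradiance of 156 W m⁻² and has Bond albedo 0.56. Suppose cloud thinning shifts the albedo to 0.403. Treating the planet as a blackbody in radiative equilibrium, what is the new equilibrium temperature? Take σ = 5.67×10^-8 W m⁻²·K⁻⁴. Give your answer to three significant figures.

New equilibrium: T₂ = [(1−0.403)·156.0/(4σ)]^(1/4) = 142.4 K.

142 K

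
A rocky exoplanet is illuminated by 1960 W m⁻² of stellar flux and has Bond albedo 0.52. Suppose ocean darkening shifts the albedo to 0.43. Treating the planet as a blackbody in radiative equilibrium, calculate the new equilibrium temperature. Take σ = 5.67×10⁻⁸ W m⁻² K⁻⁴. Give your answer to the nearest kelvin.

265 K

T₂ = [S(1−α₂)/(4σ)]^(1/4) = [1960·0.57/(4σ)]^(1/4) = 264.9 K.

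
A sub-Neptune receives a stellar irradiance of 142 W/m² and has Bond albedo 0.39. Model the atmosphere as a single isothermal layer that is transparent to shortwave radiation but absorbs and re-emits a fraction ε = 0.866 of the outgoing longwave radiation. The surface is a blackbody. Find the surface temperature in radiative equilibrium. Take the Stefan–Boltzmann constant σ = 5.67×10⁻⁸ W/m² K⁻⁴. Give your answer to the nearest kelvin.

161 K

Effective emission temperature (TOA balance): σT_e⁴ = S(1−α)/4 = 21.66 W/m² → T_e = 139.8 K.
For a single slab of emissivity ε, T_s⁴ = 2T_e⁴/(2−ε); thus T_s = 139.8·(1.764)^(1/4) = 161.1 K.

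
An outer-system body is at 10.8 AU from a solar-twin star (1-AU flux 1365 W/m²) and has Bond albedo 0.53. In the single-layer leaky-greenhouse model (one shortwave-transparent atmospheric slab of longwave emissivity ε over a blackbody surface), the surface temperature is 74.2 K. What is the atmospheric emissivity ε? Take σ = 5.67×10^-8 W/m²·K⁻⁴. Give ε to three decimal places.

Flux at the orbit: S = 1365/(10.8)² = 11.70 W/m².
TOA balance gives T_e = 70.18 K.
Since (2−ε)/2 = (T_e/T_s)⁴ = 0.8001, ε = 0.3999.

0.400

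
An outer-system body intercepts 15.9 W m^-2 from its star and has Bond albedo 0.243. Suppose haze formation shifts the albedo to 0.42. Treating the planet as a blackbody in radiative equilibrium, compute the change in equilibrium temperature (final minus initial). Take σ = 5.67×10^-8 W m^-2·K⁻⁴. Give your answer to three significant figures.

With α = 0.243, T₁ = 85.35 K.
Final:   T₂ = [S(1−0.42)/(4σ)]^(1/4) = 79.85 K.
Change: 79.85 − 85.35 = -5.498 K.

-5.50 K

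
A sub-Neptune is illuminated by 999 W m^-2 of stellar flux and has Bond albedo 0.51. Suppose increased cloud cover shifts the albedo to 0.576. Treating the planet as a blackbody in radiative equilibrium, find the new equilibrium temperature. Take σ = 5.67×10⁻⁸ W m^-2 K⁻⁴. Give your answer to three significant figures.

208 K

New equilibrium: T₂ = [(1−0.576)·999.0/(4σ)]^(1/4) = 207.9 K.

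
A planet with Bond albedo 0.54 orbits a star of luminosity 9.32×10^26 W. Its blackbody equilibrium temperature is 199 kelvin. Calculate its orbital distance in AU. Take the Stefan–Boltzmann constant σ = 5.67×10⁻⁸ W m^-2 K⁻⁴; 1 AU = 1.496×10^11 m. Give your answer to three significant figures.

Required flux: S = 4σT⁴/(1−α) = 773.2 W m^-2.
S = L/(4πd²) → d = √(L/4πS) = √(9.32×10^26/(4π·773.2)) = 3.097×10^11 m = 2.070 AU.

2.07 AU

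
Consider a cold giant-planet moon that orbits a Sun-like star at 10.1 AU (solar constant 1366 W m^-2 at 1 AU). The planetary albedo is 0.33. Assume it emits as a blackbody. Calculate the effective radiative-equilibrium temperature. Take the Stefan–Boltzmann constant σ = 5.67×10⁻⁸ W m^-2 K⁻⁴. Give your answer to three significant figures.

Irradiance scales as 1/d², so S = 1366 W m^-2 × (1/10.1)² = 13.39 W m^-2.
Absorbed flux (global mean): S(1−α)/4 = 13.39·0.67/4 = 2.243 W m^-2.
Set σT⁴ = 2.243 → T = (2.243/σ)^(1/4) = 79.31 K.

79.3 K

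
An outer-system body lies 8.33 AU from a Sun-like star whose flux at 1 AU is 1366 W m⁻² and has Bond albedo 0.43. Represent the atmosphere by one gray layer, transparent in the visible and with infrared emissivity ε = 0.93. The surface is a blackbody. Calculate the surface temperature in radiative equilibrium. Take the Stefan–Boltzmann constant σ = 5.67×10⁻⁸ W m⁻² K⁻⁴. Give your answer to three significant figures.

98.1 K

Irradiance scales as 1/d², so S = 1366 W m⁻² × (1/8.33)² = 19.69 W m⁻².
The planet radiates to space at T_e = [S(1−α)/(4σ)]^(1/4) = 83.87 K.
For a single slab of emissivity ε, T_s⁴ = 2T_e⁴/(2−ε); thus T_s = 83.87·(1.869)^(1/4) = 98.06 K.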